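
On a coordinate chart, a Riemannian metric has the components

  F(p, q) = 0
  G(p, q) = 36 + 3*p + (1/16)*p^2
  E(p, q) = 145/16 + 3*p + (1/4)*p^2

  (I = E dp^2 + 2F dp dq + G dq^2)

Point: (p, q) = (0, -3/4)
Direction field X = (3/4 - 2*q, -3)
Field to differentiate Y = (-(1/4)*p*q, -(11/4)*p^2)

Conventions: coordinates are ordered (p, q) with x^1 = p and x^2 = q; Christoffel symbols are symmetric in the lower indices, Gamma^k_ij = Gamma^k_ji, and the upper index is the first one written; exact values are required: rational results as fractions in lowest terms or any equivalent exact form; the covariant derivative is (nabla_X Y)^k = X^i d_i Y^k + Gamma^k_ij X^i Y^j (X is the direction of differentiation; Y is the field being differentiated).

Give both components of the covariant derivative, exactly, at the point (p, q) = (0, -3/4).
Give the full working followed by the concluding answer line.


E = 145/16, F = 0, G = 36 at the point
E_p = 3, E_q = 0, F_p = 0, F_q = 0, G_p = 3, G_q = 0
EG - F^2 = 1305/4;  g^inv = (4/1305) * [[36, 0], [0, 145/16]]
first-kind symbols [ij,l] = (1/2)(d_i g_jl + d_j g_il - d_l g_ij): [pp,p] = E_p/2 = 3/2, [pp,q] = F_p - E_q/2 = 0, [pq,p] = E_q/2 = 0, [pq,q] = G_p/2 = 3/2, [qq,p] = F_q - G_p/2 = -3/2, [qq,q] = G_q/2 = 0
Gamma^p_ij = (G*[ij,p] - F*[ij,q])/(EG - F^2), Gamma^q_ij = (E*[ij,q] - F*[ij,p])/(EG - F^2)
Gamma_ppp = 24/145, Gamma_ppq = 0, Gamma_pqq = -24/145, Gamma_qpp = 0, Gamma_qpq = 1/24, Gamma_qqq = 0
X = (9/4, -3), Y = (0, 0) at the point

Answer: (nabla_X Y)^p = 27/64, (nabla_X Y)^q = 0


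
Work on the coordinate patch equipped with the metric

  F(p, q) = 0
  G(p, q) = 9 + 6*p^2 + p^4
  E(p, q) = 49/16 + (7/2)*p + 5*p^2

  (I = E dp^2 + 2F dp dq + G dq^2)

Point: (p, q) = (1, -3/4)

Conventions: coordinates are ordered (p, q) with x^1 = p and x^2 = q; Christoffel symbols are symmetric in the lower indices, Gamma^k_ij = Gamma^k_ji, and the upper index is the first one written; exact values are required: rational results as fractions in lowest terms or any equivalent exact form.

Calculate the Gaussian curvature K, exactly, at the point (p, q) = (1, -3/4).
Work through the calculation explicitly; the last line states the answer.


E = 185/16, F = 0, G = 16, EG - F^2 = 185 at the point
E_p = 27/2, E_q = 0, F_p = 0, F_q = 0, G_p = 16, G_q = 0
E_qq = 0, F_pq = 0, G_pp = 24
Compute both Brioschi determinants and normalise by (EG - F^2)^2.
M1 = [[-E_qq/2 + F_pq - G_pp/2, E_p/2, F_p - E_q/2], [F_q - G_p/2, E, F], [G_q/2, F, G]] = [[-12, 27/4, 0], [-8, 185/16, 0], [0, 0, 16]]; det M1 = -1356
M2 = [[0, E_q/2, G_p/2], [E_q/2, E, F], [G_p/2, F, G]] = [[0, 0, 8], [0, 185/16, 0], [8, 0, 16]]; det M2 = -740
det M1 - det M2 = -616; K = -616 / (185)^2 = -616/34225

Answer: K = -616/34225


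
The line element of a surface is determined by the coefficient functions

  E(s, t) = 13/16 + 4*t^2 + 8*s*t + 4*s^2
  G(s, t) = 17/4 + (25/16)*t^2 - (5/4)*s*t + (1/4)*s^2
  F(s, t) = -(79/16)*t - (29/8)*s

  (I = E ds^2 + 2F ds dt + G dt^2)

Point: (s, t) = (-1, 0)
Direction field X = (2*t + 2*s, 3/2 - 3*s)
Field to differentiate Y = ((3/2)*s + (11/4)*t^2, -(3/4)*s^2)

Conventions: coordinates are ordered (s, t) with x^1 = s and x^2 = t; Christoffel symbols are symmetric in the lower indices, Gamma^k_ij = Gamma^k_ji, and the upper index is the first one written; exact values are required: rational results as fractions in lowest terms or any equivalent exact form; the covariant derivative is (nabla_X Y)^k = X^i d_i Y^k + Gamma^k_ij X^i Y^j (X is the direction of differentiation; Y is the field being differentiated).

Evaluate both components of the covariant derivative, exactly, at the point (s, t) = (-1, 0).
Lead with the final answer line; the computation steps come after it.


Answer: (nabla_X Y)^s = 43497/4360, (nabla_X Y)^t = -29169/2180

E = 77/16, F = 29/8, G = 9/2 at the point
E_s = -8, E_t = -8, F_s = -29/8, F_t = -79/16, G_s = -1/2, G_t = 5/4
EG - F^2 = 545/64;  g^inv = (64/545) * [[9/2, -29/8], [-29/8, 77/16]]
first-kind symbols [ij,l] = (1/2)(d_i g_jl + d_j g_il - d_l g_ij): [ss,s] = E_s/2 = -4, [ss,t] = F_s - E_t/2 = 3/8, [st,s] = E_t/2 = -4, [st,t] = G_s/2 = -1/4, [tt,s] = F_t - G_s/2 = -75/16, [tt,t] = G_t/2 = 5/8
Gamma^s_ij = (G*[ij,s] - F*[ij,t])/(EG - F^2), Gamma^t_ij = (E*[ij,t] - F*[ij,s])/(EG - F^2)
Gamma_sss = -1239/545, Gamma_sst = -1094/545, Gamma_stt = -299/109, Gamma_tss = 2087/1090, Gamma_tst = 851/545, Gamma_ttt = 256/109
X = (-2, 9/2), Y = (-3/2, -3/4) at the point


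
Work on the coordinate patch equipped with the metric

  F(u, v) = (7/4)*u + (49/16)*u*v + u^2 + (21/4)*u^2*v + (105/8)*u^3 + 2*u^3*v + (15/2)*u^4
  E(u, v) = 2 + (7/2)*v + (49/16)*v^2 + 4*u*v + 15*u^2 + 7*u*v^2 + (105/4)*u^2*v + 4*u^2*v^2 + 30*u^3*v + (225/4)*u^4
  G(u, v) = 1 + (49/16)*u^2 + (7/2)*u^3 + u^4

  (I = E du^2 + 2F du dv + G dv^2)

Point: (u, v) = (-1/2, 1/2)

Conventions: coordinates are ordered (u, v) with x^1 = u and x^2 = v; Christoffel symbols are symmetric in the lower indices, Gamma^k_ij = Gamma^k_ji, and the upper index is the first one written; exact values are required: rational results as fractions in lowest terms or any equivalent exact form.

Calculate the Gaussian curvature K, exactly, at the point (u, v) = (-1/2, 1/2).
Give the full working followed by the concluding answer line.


E = 185/16, F = -65/32, G = 89/64, EG - F^2 = 765/64 at the point
E_u = -169/4, E_v = 39/8, F_u = 13/2, F_v = -15/32, G_u = -15/16, G_v = 0
E_vv = 9/8, F_uv = -11/16, G_uu = -11/8
Evaluate Brioschi's two determinant matrices M1, M2 and divide by (EG - F^2)^2.
M1 = [[-E_vv/2 + F_uv - G_uu/2, E_u/2, F_u - E_v/2], [F_v - G_u/2, E, F], [G_v/2, F, G]] = [[-9/16, -169/8, 65/16], [0, 185/16, -65/32], [0, -65/32, 89/64]]; det M1 = -6885/1024
M2 = [[0, E_v/2, G_u/2], [E_v/2, E, F], [G_u/2, F, G]] = [[0, 39/16, -15/32], [39/16, 185/16, -65/32], [-15/32, -65/32, 89/64]]; det M2 = -6309/1024
det M1 - det M2 = -9/16; K = -9/16 / (765/64)^2 = -256/65025

Answer: K = -256/65025


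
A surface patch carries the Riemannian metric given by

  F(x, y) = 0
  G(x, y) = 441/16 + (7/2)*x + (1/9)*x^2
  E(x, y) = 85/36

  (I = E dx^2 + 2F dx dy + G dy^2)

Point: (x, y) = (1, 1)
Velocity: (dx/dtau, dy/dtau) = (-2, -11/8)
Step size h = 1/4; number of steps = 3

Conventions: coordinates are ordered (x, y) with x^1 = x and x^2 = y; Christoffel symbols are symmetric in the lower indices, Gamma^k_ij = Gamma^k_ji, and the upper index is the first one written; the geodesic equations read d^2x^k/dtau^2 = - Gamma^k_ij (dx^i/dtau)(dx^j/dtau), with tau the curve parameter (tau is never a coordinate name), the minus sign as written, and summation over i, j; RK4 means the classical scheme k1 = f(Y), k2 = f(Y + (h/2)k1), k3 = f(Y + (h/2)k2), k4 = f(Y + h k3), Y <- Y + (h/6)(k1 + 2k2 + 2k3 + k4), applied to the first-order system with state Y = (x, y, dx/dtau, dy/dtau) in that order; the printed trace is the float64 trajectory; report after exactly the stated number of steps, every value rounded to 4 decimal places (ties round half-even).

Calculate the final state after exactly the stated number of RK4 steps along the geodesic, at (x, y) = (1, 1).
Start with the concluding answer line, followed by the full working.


Answer: x = -0.0464, y = -0.1107, dx/dtau = -0.7501, dy/dtau = -1.5643

f(Y) = (dx/dtau, dy/dtau, -Gamma^x_ij Y'^i Y'^j, -Gamma^y_ij Y'^i Y'^j) with the Gammas evaluated at the stage position; h = 0.250000; intermediate values shown to 6 dp
step 0: x = 1.0000, y = 1.0000, dx/dtau = -2.0000, dy/dtau = -1.3750
step 1:
  k1: at (x, y) = (1.000000, 1.000000), (dx/dtau, dy/dtau) = (-2.000000, -1.375000); Gamma_xxx = 0.000000, Gamma_xxy = 0.000000, Gamma_xyy = -0.788235, Gamma_yxx = 0.000000, Gamma_yxy = 0.059701, Gamma_yyy = 0.000000; k1 = (-2.000000, -1.375000, 1.490257, -0.328358)
  k2: at (x, y) = (0.750000, 0.828125), (dx/dtau, dy/dtau) = (-1.813718, -1.416045); Gamma_xxx = 0.000000, Gamma_xxy = 0.000000, Gamma_xyy = -0.776471, Gamma_yxx = 0.000000, Gamma_yxy = 0.060606, Gamma_yyy = 0.000000; k2 = (-1.813718, -1.416045, 1.556965, -0.311310)
  k3: at (x, y) = (0.773285, 0.822994), (dx/dtau, dy/dtau) = (-1.805379, -1.413914); Gamma_xxx = 0.000000, Gamma_xxy = 0.000000, Gamma_xyy = -0.777566, Gamma_yxx = 0.000000, Gamma_yxy = 0.060521, Gamma_yyy = 0.000000; k3 = (-1.805379, -1.413914, 1.554473, -0.308976)
  k4: at (x, y) = (0.548655, 0.646522), (dx/dtau, dy/dtau) = (-1.611382, -1.452244); Gamma_xxx = 0.000000, Gamma_xxy = 0.000000, Gamma_xyy = -0.766996, Gamma_yxx = 0.000000, Gamma_yxy = 0.061355, Gamma_yyy = 0.000000; k4 = (-1.611382, -1.452244, 1.617603, -0.287155)
  Y <- Y + (h/6)(k1 + 2k2 + 2k3 + k4): x = 0.5479, y = 0.6464, dx/dtau = -1.6112, dy/dtau = -1.4523
step 2:
  k1: at (x, y) = (0.547934, 0.646368), (dx/dtau, dy/dtau) = (-1.611219, -1.452337); Gamma_xxx = 0.000000, Gamma_xxy = 0.000000, Gamma_xyy = -0.766962, Gamma_yxx = 0.000000, Gamma_yxy = 0.061357, Gamma_yyy = 0.000000; k1 = (-1.611219, -1.452337, 1.617739, -0.287157)
  k2: at (x, y) = (0.346532, 0.464826), (dx/dtau, dy/dtau) = (-1.409002, -1.488232); Gamma_xxx = 0.000000, Gamma_xxy = 0.000000, Gamma_xyy = -0.757484, Gamma_yxx = 0.000000, Gamma_yxy = 0.062125, Gamma_yyy = 0.000000; k2 = (-1.409002, -1.488232, 1.677700, -0.260543)
  k3: at (x, y) = (0.371809, 0.460339), (dx/dtau, dy/dtau) = (-1.401507, -1.484905); Gamma_xxx = 0.000000, Gamma_xxy = 0.000000, Gamma_xyy = -0.758673, Gamma_yxx = 0.000000, Gamma_yxy = 0.062028, Gamma_yyy = 0.000000; k3 = (-1.401507, -1.484905, 1.672831, -0.258173)
  k4: at (x, y) = (0.197558, 0.275142), (dx/dtau, dy/dtau) = (-1.193012, -1.516880); Gamma_xxx = 0.000000, Gamma_xxy = 0.000000, Gamma_xyy = -0.750473, Gamma_yxx = 0.000000, Gamma_yxy = 0.062706, Gamma_yyy = 0.000000; k4 = (-1.193012, -1.516880, 1.726783, -0.226951)
  Y <- Y + (h/6)(k1 + 2k2 + 2k3 + k4): x = 0.1969, y = 0.2749, dx/dtau = -1.1927, dy/dtau = -1.5170
step 3:
  k1: at (x, y) = (0.196882, 0.274890), (dx/dtau, dy/dtau) = (-1.192653, -1.516984); Gamma_xxx = 0.000000, Gamma_xxy = 0.000000, Gamma_xyy = -0.750442, Gamma_yxx = 0.000000, Gamma_yxy = 0.062708, Gamma_yyy = 0.000000; k1 = (-1.192653, -1.516984, 1.726947, -0.226908)
  k2: at (x, y) = (0.047801, 0.085267), (dx/dtau, dy/dtau) = (-0.976785, -1.545348); Gamma_xxx = 0.000000, Gamma_xxy = 0.000000, Gamma_xyy = -0.743426, Gamma_yxx = 0.000000, Gamma_yxy = 0.063300, Gamma_yyy = 0.000000; k2 = (-0.976785, -1.545348, 1.775375, -0.191099)
  k3: at (x, y) = (0.074784, 0.081721), (dx/dtau, dy/dtau) = (-0.970731, -1.540872); Gamma_xxx = 0.000000, Gamma_xxy = 0.000000, Gamma_xyy = -0.744696, Gamma_yxx = 0.000000, Gamma_yxy = 0.063192, Gamma_yyy = 0.000000; k3 = (-0.970731, -1.540872, 1.768120, -0.189042)
  k4: at (x, y) = (-0.045800, -0.110328), (dx/dtau, dy/dtau) = (-0.750623, -1.564245); Gamma_xxx = 0.000000, Gamma_xxy = 0.000000, Gamma_xyy = -0.739021, Gamma_yxx = 0.000000, Gamma_yxy = 0.063677, Gamma_yyy = 0.000000; k4 = (-0.750623, -1.564245, 1.808283, -0.149534)
  Y <- Y + (h/6)(k1 + 2k2 + 2k3 + k4): x = -0.0464, y = -0.1107, dx/dtau = -0.7501, dy/dtau = -1.5643


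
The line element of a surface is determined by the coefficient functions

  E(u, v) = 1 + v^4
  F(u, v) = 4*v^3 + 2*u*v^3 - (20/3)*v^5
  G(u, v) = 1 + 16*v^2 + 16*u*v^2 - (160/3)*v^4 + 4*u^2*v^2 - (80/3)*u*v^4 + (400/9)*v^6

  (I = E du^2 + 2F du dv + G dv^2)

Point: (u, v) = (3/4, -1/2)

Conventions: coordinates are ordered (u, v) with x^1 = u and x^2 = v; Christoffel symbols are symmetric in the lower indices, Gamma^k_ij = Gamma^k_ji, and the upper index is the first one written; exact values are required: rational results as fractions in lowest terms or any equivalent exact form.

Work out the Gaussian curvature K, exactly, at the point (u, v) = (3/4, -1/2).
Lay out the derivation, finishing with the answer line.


E = 17/16, F = -23/48, G = 673/144, EG - F^2 = 341/72 at the point
E_u = 0, E_v = -1/2, F_u = -1/4, F_v = 49/24, G_u = 23/6, G_v = -23/12
E_vv = 3, F_uv = 3/2, G_uu = 2
Compute both Brioschi determinants and normalise by (EG - F^2)^2.
M1 = [[-E_vv/2 + F_uv - G_uu/2, E_u/2, F_u - E_v/2], [F_v - G_u/2, E, F], [G_v/2, F, G]] = [[-1, 0, 0], [1/8, 17/16, -23/48], [-23/24, -23/48, 673/144]]; det M1 = -341/72
M2 = [[0, E_v/2, G_u/2], [E_v/2, E, F], [G_u/2, F, G]] = [[0, -1/4, 23/12], [-1/4, 17/16, -23/48], [23/12, -23/48, 673/144]]; det M2 = -269/72
det M1 - det M2 = -1; K = -1 / (341/72)^2 = -5184/116281

Answer: K = -5184/116281


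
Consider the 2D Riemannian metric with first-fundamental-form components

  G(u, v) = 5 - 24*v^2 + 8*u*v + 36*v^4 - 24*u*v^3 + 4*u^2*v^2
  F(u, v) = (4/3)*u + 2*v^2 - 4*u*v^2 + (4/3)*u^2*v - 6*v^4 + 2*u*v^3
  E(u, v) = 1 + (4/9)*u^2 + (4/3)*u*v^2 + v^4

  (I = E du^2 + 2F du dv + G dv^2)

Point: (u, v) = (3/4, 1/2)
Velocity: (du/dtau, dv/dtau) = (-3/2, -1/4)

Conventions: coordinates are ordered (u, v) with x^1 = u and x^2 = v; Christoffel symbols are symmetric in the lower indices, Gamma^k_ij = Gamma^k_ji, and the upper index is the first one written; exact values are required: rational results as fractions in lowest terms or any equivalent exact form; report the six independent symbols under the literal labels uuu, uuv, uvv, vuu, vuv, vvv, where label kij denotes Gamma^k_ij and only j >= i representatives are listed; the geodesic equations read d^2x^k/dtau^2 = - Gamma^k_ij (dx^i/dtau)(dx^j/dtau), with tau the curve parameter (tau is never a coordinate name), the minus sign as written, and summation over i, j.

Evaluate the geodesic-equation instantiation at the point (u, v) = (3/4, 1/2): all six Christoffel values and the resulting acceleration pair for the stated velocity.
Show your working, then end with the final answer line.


E = 25/16, F = 15/16, G = 41/16 at the point
E_u = 1, E_v = 3/2, F_u = 19/12, F_v = -17/8, G_u = 5/2, G_v = -45/4
EG - F^2 = 25/8;  g^inv = (8/25) * [[41/16, -15/16], [-15/16, 25/16]]
first-kind symbols [ij,l] = (1/2)(d_i g_jl + d_j g_il - d_l g_ij): [uu,u] = E_u/2 = 1/2, [uu,v] = F_u - E_v/2 = 5/6, [uv,u] = E_v/2 = 3/4, [uv,v] = G_u/2 = 5/4, [vv,u] = F_v - G_u/2 = -27/8, [vv,v] = G_v/2 = -45/8
Gamma^u_ij = (G*[ij,u] - F*[ij,v])/(EG - F^2), Gamma^v_ij = (E*[ij,v] - F*[ij,u])/(EG - F^2)
Gamma_uuu = 4/25, Gamma_uuv = 6/25, Gamma_uvv = -27/25, Gamma_vuu = 4/15, Gamma_vuv = 2/5, Gamma_vvv = -9/5
d^2u/dtau^2 = -(Gamma_uuu*(-3/2)^2 + 2*Gamma_uuv*(-3/2)*(-1/4) + Gamma_uvv*(-1/4)^2) = -189/400
d^2v/dtau^2 = -(Gamma_vuu*(-3/2)^2 + 2*Gamma_vuv*(-3/2)*(-1/4) + Gamma_vvv*(-1/4)^2) = -63/80

Answer: Gamma_uuu = 4/25, Gamma_uuv = 6/25, Gamma_uvv = -27/25, Gamma_vuu = 4/15, Gamma_vuv = 2/5, Gamma_vvv = -9/5; accelerations (d^2u/dtau^2, d^2v/dtau^2) = (-189/400, -63/80)


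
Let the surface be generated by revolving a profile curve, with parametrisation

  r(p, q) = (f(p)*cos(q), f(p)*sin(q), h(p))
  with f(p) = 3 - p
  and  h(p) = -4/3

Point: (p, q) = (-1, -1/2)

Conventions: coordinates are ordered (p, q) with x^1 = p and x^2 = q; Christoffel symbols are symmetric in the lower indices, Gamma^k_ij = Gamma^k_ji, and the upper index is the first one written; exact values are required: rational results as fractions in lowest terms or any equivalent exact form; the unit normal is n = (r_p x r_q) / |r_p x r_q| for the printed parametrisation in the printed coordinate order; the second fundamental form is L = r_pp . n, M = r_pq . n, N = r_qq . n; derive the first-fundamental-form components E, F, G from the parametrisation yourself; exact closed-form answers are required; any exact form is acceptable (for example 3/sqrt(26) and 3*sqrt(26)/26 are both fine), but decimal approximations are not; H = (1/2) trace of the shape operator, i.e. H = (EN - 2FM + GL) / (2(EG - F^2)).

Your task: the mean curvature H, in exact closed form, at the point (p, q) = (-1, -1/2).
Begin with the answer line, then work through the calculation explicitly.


Answer: H = 0

f = 4, f' = -1, f'' = 0, h' = 0, h'' = 0
E = 1, F = 0, G = 16; answer radicand W^2 = 1
unnormalised second-form numerators: l = 0, m = 0, n = 0; L = l/sqrt(1), and similarly M = m/sqrt(W^2), N = n/sqrt(W^2)
H = (E*n - 2*F*m + G*l) / (2*(EG - F^2)*sqrt(W^2)); E*n - 2*F*m + G*l = 0, EG - F^2 = 16, so H = (0)/sqrt(1)


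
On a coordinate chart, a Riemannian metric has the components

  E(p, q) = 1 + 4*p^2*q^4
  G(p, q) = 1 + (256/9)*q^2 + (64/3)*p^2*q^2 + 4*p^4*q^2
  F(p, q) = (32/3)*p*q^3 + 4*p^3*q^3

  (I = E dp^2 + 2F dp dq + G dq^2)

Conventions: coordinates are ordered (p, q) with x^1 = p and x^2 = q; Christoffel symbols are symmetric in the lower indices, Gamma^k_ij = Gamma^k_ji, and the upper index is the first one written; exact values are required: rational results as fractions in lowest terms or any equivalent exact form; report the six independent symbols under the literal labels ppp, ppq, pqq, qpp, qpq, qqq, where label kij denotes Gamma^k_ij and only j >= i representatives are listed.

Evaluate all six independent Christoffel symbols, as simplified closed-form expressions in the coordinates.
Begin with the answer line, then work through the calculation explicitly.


Answer: Gamma_ppp = 36*p*q^4/(36*p^4*q^2 + 36*p^2*q^4 + 192*p^2*q^2 + 256*q^2 + 9), Gamma_ppq = 72*p^2*q^3/(36*p^4*q^2 + 36*p^2*q^4 + 192*p^2*q^2 + 256*q^2 + 9), Gamma_pqq = (36*p^3*q^2 + 96*p*q^2)/(36*p^4*q^2 + 36*p^2*q^4 + 192*p^2*q^2 + 256*q^2 + 9), Gamma_qpp = (36*p^2*q^3 + 96*q^3)/(36*p^4*q^2 + 36*p^2*q^4 + 192*p^2*q^2 + 256*q^2 + 9), Gamma_qpq = (72*p^3*q^2 + 192*p*q^2)/(36*p^4*q^2 + 36*p^2*q^4 + 192*p^2*q^2 + 256*q^2 + 9), Gamma_qqq = (36*p^4*q + 192*p^2*q + 256*q)/(36*p^4*q^2 + 36*p^2*q^4 + 192*p^2*q^2 + 256*q^2 + 9)

E = 1 + 4*p^2*q^4; F = (32/3)*p*q^3 + 4*p^3*q^3; G = 1 + (256/9)*q^2 + (64/3)*p^2*q^2 + 4*p^4*q^2
Gamma^k_ij = (1/2) g^{kl} (d_i g_jl + d_j g_il - d_l g_ij), with g^inv = (1/(EG-F^2)) [[G, -F], [-F, E]]
first partials: E_p = 8*p*q^4, E_q = 16*p^2*q^3, F_p = (32/3)*q^3 + 12*p^2*q^3, F_q = 32*p*q^2 + 12*p^3*q^2, G_p = (128/3)*p*q^2 + 16*p^3*q^2, G_q = (512/9)*q + (128/3)*p^2*q + 8*p^4*q
D = EG - F^2 = 1 + (256/9)*q^2 + (64/3)*p^2*q^2 + 4*p^2*q^4 + 4*p^4*q^2
expanded: Gamma^p_pp = (G E_p - 2F F_p + F E_q)/(2D), Gamma^p_pq = (G E_q - F G_p)/(2D), Gamma^p_qq = (2G F_q - G G_p - F G_q)/(2D), Gamma^q_pp = (2E F_p - E E_q - F E_p)/(2D), Gamma^q_pq = (E G_p - F E_q)/(2D), Gamma^q_qq = (E G_q - 2F F_q + F G_p)/(2D); substitute and cancel common factors


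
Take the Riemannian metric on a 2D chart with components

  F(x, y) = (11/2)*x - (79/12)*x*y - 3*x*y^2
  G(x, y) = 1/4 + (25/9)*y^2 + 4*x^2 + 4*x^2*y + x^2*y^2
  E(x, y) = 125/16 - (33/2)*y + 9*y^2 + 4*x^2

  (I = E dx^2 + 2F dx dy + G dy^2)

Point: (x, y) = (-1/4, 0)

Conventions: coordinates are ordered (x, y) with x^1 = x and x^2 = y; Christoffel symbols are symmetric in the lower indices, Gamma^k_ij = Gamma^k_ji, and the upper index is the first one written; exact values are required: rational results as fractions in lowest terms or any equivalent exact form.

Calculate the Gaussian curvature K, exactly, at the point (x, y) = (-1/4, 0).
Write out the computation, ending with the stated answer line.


E = 129/16, F = -11/8, G = 1/2, EG - F^2 = 137/64 at the point
E_x = -2, E_y = -33/2, F_x = 11/2, F_y = 79/48, G_x = -2, G_y = 1/4
E_yy = 18, F_xy = -79/12, G_xx = 8
By Brioschi, K is (det M1 - det M2) divided by (EG - F^2) squared.
M1 = [[-E_yy/2 + F_xy - G_xx/2, E_x/2, F_x - E_y/2], [F_y - G_x/2, E, F], [G_y/2, F, G]] = [[-235/12, -1, 55/4], [127/48, 129/16, -11/8], [1/8, -11/8, 1/2]]; det M1 = -80107/768
M2 = [[0, E_y/2, G_x/2], [E_y/2, E, F], [G_x/2, F, G]] = [[0, -33/4, -1], [-33/4, 129/16, -11/8], [-1, -11/8, 1/2]]; det M2 = -2073/32
det M1 - det M2 = -30355/768; K = -30355/768 / (137/64)^2 = -485680/56307

Answer: K = -485680/56307


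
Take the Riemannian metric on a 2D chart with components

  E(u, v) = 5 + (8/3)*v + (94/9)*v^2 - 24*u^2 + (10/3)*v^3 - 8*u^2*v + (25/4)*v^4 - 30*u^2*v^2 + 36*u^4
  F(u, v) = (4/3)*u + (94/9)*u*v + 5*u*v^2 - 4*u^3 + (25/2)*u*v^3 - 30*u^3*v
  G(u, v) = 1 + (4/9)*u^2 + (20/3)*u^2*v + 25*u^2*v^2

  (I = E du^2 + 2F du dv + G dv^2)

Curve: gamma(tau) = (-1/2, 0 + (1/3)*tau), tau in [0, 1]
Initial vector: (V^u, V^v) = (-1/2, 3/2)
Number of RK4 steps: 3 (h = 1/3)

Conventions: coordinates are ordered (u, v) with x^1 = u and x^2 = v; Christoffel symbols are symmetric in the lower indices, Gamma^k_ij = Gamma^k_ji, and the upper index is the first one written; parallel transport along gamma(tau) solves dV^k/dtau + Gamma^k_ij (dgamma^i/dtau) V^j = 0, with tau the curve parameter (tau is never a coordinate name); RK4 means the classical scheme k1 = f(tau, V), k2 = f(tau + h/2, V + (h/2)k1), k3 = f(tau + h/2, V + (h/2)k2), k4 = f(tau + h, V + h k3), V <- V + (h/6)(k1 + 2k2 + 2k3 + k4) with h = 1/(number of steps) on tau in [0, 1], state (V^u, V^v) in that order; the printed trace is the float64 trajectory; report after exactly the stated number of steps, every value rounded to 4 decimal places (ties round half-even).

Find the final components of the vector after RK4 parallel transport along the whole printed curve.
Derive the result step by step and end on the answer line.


gamma'(tau) = (0, 1/3); f(tau, V)^k = -Gamma^k_ij(gamma(tau)) gamma'^i(tau) V^j; h = 1/3; intermediate values shown to 6 dp
curve data and Christoffel symbols at the stage parameters:
  tau = 0.000000: gamma = (-0.500000, 0.000000), gamma' = (0.000000, 0.333333); Gamma_uuu = 2.204082, Gamma_uuv = 0.244898, Gamma_uvv = -0.918367, Gamma_vuu = -1.469388, Gamma_vuv = -0.163265, Gamma_vvv = 0.612245
  tau = 0.166667: gamma = (-0.500000, 0.055556), gamma' = (0.000000, 0.333333); Gamma_uuu = 2.150695, Gamma_uuv = 0.338535, Gamma_uvv = -0.896123, Gamma_vuu = -1.864342, Gamma_vuv = -0.293461, Gamma_vvv = 0.776809
  tau = 0.333333: gamma = (-0.500000, 0.111111), gamma' = (0.000000, 0.333333); Gamma_uuu = 2.086705, Gamma_uuv = 0.425070, Gamma_uvv = -0.869460, Gamma_vuu = -2.107998, Gamma_vuv = -0.429407, Gamma_vvv = 0.878332
  tau = 0.500000: gamma = (-0.500000, 0.166667), gamma' = (0.000000, 0.333333); Gamma_uuu = 2.015808, Gamma_uuv = 0.503952, Gamma_uvv = -0.839920, Gamma_vuu = -2.221503, Gamma_vuv = -0.555376, Gamma_vvv = 0.925626
  tau = 0.666667: gamma = (-0.500000, 0.222222), gamma' = (0.000000, 0.333333); Gamma_uuu = 1.940740, Gamma_uuv = 0.575034, Gamma_uvv = -0.808641, Gamma_vuu = -2.235732, Gamma_vuv = -0.662439, Gamma_vvv = 0.931555
  tau = 0.833333: gamma = (-0.500000, 0.277778), gamma' = (0.000000, 0.333333); Gamma_uuu = 1.863404, Gamma_uuv = 0.638388, Gamma_uvv = -0.776418, Gamma_vuu = -2.181067, Gamma_vuv = -0.747217, Gamma_vvv = 0.908778
  tau = 1.000000: gamma = (-0.500000, 0.333333), gamma' = (0.000000, 0.333333); Gamma_uuu = 1.785124, Gamma_uuv = 0.694215, Gamma_uvv = -0.743802, Gamma_vuu = -2.082645, Gamma_vuv = -0.809917, Gamma_vvv = 0.867769
step 0: V^u = -0.5000, V^v = 1.5000
step 1: k1 = (0.500000, -0.333333), k2 = (0.478485, -0.414778), k3 = (0.474835, -0.411614), k4 = (0.443384, -0.447908); V <- V + (h/6)(k1 + 2k2 + 2k3 + k4): V^u = -0.3417, V^v = 1.3648
step 2: k1 = (0.443950, -0.448480), k2 = (0.406139, -0.447582), k3 = (0.407239, -0.448794), k4 = (0.367018, -0.422805); V <- V + (h/6)(k1 + 2k2 + 2k3 + k4): V^u = -0.2062, V^v = 1.2168
step 3: k1 = (0.367509, -0.423370), k2 = (0.327499, -0.383329), k3 = (0.330645, -0.387012), k4 = (0.291915, -0.340567); V <- V + (h/6)(k1 + 2k2 + 2k3 + k4): V^u = -0.0965, V^v = 1.0887

Answer: V^u = -0.0965, V^v = 1.0887


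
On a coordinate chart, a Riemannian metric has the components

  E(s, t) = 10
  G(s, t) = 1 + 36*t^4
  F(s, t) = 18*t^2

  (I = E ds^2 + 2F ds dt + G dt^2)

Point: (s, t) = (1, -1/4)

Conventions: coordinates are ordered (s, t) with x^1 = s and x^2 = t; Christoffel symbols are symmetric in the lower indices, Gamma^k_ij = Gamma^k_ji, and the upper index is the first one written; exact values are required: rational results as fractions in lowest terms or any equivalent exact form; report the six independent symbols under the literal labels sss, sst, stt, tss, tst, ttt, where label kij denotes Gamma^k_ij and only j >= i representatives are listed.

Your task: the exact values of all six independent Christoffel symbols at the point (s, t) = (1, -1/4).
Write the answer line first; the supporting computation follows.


Answer: Gamma_sss = 0, Gamma_sst = 0, Gamma_stt = -576/649, Gamma_tss = 0, Gamma_tst = 0, Gamma_ttt = -72/649

E = 10, F = 9/8, G = 73/64 at the point
E_s = 0, E_t = 0, F_s = 0, F_t = -9, G_s = 0, G_t = -9/4
EG - F^2 = 649/64;  g^inv = (64/649) * [[73/64, -9/8], [-9/8, 10]]
first-kind symbols [ij,l] = (1/2)(d_i g_jl + d_j g_il - d_l g_ij): [ss,s] = E_s/2 = 0, [ss,t] = F_s - E_t/2 = 0, [st,s] = E_t/2 = 0, [st,t] = G_s/2 = 0, [tt,s] = F_t - G_s/2 = -9, [tt,t] = G_t/2 = -9/8
Gamma^s_ij = (G*[ij,s] - F*[ij,t])/(EG - F^2), Gamma^t_ij = (E*[ij,t] - F*[ij,s])/(EG - F^2)


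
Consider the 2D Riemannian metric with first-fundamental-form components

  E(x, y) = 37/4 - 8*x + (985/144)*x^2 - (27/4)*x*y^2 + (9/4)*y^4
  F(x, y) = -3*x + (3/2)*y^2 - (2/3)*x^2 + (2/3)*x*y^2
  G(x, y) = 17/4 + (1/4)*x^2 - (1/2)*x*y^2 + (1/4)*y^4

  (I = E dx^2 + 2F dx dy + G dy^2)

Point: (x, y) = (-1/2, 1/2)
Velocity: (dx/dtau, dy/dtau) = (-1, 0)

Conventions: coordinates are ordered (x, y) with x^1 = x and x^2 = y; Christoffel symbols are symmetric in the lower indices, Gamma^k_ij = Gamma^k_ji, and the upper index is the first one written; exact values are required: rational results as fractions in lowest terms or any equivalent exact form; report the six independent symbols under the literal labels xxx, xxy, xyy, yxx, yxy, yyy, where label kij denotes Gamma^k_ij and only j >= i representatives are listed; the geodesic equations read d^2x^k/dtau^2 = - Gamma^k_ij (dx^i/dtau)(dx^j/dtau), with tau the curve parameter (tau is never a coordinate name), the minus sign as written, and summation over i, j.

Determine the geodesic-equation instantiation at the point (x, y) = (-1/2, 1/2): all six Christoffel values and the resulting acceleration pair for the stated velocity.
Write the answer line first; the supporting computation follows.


Answer: Gamma_xxx = -12193/28220, Gamma_xxy = 2133/14110, Gamma_xyy = 51987/620840, Gamma_yxx = -17906/21165, Gamma_yxy = -696/7055, Gamma_yyy = 909/77605; accelerations (d^2x/dtau^2, d^2y/dtau^2) = (12193/28220, 17906/21165)

E = 287/18, F = 13/8, G = 281/64 at the point
E_x = -595/36, E_y = 9/2, F_x = -13/6, F_y = 7/6, G_x = -3/8, G_y = 3/8
EG - F^2 = 77605/1152;  g^inv = (1152/77605) * [[281/64, -13/8], [-13/8, 287/18]]
first-kind symbols [ij,l] = (1/2)(d_i g_jl + d_j g_il - d_l g_ij): [xx,x] = E_x/2 = -595/72, [xx,y] = F_x - E_y/2 = -53/12, [xy,x] = E_y/2 = 9/4, [xy,y] = G_x/2 = -3/16, [yy,x] = F_y - G_x/2 = 65/48, [yy,y] = G_y/2 = 3/16
Gamma^x_ij = (G*[ij,x] - F*[ij,y])/(EG - F^2), Gamma^y_ij = (E*[ij,y] - F*[ij,x])/(EG - F^2)
Gamma_xxx = -12193/28220, Gamma_xxy = 2133/14110, Gamma_xyy = 51987/620840, Gamma_yxx = -17906/21165, Gamma_yxy = -696/7055, Gamma_yyy = 909/77605
d^2x/dtau^2 = -(Gamma_xxx*(-1)^2 + 2*Gamma_xxy*(-1)*(0) + Gamma_xyy*(0)^2) = 12193/28220
d^2y/dtau^2 = -(Gamma_yxx*(-1)^2 + 2*Gamma_yxy*(-1)*(0) + Gamma_yyy*(0)^2) = 17906/21165


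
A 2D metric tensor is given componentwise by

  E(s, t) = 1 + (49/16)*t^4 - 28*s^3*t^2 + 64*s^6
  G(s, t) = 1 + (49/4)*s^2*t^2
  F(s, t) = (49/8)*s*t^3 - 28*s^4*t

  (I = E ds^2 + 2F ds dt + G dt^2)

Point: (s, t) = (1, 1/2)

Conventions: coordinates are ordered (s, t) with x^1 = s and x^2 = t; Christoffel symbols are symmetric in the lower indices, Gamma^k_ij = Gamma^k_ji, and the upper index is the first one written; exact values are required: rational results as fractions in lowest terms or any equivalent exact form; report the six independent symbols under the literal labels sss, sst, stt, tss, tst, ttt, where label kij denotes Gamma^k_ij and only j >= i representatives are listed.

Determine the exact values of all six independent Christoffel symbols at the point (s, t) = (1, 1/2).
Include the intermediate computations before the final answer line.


E = 14897/256, F = -847/64, G = 65/16 at the point
E_s = 363, E_t = -847/32, F_s = -3535/64, F_t = -749/32, G_s = 49/8, G_t = 49/4
EG - F^2 = 15681/256;  g^inv = (256/15681) * [[65/16, 847/64], [847/64, 14897/256]]
first-kind symbols [ij,l] = (1/2)(d_i g_jl + d_j g_il - d_l g_ij): [ss,s] = E_s/2 = 363/2, [ss,t] = F_s - E_t/2 = -42, [st,s] = E_t/2 = -847/64, [st,t] = G_s/2 = 49/16, [tt,s] = F_t - G_s/2 = -847/32, [tt,t] = G_t/2 = 49/8
Gamma^s_ij = (G*[ij,s] - F*[ij,t])/(EG - F^2), Gamma^t_ij = (E*[ij,t] - F*[ij,s])/(EG - F^2)

Answer: Gamma_sss = 15488/5227, Gamma_sst = -3388/15681, Gamma_stt = -6776/15681, Gamma_tss = -3584/5227, Gamma_tst = 784/15681, Gamma_ttt = 1568/15681


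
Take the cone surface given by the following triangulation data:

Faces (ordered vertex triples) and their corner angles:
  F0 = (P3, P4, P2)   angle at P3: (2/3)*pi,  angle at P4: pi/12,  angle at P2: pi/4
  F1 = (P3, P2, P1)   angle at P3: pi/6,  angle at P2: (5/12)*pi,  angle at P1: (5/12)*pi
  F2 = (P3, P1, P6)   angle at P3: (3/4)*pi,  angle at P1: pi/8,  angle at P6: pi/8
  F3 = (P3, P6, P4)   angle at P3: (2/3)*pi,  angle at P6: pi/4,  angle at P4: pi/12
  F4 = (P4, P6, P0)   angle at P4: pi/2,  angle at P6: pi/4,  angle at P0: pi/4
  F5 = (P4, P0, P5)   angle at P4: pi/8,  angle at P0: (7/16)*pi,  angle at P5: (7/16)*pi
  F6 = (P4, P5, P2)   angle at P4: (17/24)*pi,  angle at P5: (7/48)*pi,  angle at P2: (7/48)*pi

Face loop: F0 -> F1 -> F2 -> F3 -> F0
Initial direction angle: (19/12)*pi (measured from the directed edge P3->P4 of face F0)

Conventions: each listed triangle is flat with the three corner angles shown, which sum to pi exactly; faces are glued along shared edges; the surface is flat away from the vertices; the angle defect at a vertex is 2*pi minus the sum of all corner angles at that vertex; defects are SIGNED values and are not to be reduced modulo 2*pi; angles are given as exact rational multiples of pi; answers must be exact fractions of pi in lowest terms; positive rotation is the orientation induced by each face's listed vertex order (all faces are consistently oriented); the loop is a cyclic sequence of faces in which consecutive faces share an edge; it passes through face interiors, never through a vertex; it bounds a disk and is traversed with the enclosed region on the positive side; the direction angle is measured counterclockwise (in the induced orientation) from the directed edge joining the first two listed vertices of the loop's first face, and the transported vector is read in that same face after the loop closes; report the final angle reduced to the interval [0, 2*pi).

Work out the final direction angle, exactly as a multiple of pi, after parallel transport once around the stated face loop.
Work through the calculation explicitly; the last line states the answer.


enclosed vertex P3: corner angles sum to (9/4)*pi, defect = 2*pi - (9/4)*pi = -pi/4
by Gauss-Bonnet the loop rotates the vector by the enclosed defect sum (positive orientation, mod 2*pi)
final angle = (19/12)*pi - pi/4 = (4/3)*pi (mod 2*pi)

Answer: final direction angle = (4/3)*pi


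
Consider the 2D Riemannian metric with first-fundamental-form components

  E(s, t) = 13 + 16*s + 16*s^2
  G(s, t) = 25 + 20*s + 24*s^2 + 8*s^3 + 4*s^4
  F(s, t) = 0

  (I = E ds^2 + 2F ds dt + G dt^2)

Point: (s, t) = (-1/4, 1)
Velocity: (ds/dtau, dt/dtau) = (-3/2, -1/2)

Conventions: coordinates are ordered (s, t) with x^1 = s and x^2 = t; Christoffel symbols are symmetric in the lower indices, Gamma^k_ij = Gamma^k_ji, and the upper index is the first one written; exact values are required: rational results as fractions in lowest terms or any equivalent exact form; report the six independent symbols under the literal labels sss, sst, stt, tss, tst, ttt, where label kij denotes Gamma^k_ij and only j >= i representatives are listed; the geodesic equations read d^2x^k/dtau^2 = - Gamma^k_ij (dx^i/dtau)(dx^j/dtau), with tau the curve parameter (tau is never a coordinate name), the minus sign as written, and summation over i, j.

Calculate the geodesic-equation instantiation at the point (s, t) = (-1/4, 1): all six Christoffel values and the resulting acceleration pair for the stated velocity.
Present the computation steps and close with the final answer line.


E = 10, F = 0, G = 1369/64 at the point
E_s = 8, E_t = 0, F_s = 0, F_t = 0, G_s = 37/4, G_t = 0
EG - F^2 = 6845/32;  g^inv = (32/6845) * [[1369/64, 0], [0, 10]]
first-kind symbols [ij,l] = (1/2)(d_i g_jl + d_j g_il - d_l g_ij): [ss,s] = E_s/2 = 4, [ss,t] = F_s - E_t/2 = 0, [st,s] = E_t/2 = 0, [st,t] = G_s/2 = 37/8, [tt,s] = F_t - G_s/2 = -37/8, [tt,t] = G_t/2 = 0
Gamma^s_ij = (G*[ij,s] - F*[ij,t])/(EG - F^2), Gamma^t_ij = (E*[ij,t] - F*[ij,s])/(EG - F^2)
Gamma_sss = 2/5, Gamma_sst = 0, Gamma_stt = -37/80, Gamma_tss = 0, Gamma_tst = 8/37, Gamma_ttt = 0
d^2s/dtau^2 = -(Gamma_sss*(-3/2)^2 + 2*Gamma_sst*(-3/2)*(-1/2) + Gamma_stt*(-1/2)^2) = -251/320
d^2t/dtau^2 = -(Gamma_tss*(-3/2)^2 + 2*Gamma_tst*(-3/2)*(-1/2) + Gamma_ttt*(-1/2)^2) = -12/37

Answer: Gamma_sss = 2/5, Gamma_sst = 0, Gamma_stt = -37/80, Gamma_tss = 0, Gamma_tst = 8/37, Gamma_ttt = 0; accelerations (d^2s/dtau^2, d^2t/dtau^2) = (-251/320, -12/37)


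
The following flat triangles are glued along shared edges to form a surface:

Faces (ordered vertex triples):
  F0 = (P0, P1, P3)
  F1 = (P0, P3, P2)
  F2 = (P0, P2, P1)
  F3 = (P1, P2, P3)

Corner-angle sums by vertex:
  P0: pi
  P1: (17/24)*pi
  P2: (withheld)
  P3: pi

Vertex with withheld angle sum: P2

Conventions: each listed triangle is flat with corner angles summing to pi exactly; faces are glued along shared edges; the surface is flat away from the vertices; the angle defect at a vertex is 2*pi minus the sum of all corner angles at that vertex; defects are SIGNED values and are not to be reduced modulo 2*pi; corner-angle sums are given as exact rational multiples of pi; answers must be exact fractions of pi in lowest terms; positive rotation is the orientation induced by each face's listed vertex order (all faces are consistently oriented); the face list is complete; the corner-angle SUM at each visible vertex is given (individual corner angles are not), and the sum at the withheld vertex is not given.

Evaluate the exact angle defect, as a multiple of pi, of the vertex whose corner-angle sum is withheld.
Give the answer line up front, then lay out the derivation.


Answer: defect(P2) = (17/24)*pi

V = 4, E = 6, F = 4; chi = V - E + F = 2
Gauss-Bonnet: total defect = 2*pi*chi = 4*pi; visible defects sum to (79/24)*pi


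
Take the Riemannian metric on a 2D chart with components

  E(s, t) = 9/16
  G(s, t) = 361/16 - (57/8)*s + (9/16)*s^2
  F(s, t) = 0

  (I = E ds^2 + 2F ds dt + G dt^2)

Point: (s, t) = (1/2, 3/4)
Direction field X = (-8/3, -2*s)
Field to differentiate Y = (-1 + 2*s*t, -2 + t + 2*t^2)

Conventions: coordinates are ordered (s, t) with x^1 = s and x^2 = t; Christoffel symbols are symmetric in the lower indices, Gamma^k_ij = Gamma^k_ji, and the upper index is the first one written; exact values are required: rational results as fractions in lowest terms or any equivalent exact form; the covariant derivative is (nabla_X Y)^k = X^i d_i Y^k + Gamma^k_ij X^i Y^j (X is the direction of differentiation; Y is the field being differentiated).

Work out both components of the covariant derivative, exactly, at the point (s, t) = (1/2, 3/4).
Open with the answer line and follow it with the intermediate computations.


Answer: (nabla_X Y)^s = -205/48, (nabla_X Y)^t = -41/10

E = 9/16, F = 0, G = 1225/64 at the point
E_s = 0, E_t = 0, F_s = 0, F_t = 0, G_s = -105/16, G_t = 0
EG - F^2 = 11025/1024;  g^inv = (1024/11025) * [[1225/64, 0], [0, 9/16]]
first-kind symbols [ij,l] = (1/2)(d_i g_jl + d_j g_il - d_l g_ij): [ss,s] = E_s/2 = 0, [ss,t] = F_s - E_t/2 = 0, [st,s] = E_t/2 = 0, [st,t] = G_s/2 = -105/32, [tt,s] = F_t - G_s/2 = 105/32, [tt,t] = G_t/2 = 0
Gamma^s_ij = (G*[ij,s] - F*[ij,t])/(EG - F^2), Gamma^t_ij = (E*[ij,t] - F*[ij,s])/(EG - F^2)
Gamma_sss = 0, Gamma_sst = 0, Gamma_stt = 35/6, Gamma_tss = 0, Gamma_tst = -6/35, Gamma_ttt = 0
X = (-8/3, -1), Y = (-1/4, -1/8) at the point


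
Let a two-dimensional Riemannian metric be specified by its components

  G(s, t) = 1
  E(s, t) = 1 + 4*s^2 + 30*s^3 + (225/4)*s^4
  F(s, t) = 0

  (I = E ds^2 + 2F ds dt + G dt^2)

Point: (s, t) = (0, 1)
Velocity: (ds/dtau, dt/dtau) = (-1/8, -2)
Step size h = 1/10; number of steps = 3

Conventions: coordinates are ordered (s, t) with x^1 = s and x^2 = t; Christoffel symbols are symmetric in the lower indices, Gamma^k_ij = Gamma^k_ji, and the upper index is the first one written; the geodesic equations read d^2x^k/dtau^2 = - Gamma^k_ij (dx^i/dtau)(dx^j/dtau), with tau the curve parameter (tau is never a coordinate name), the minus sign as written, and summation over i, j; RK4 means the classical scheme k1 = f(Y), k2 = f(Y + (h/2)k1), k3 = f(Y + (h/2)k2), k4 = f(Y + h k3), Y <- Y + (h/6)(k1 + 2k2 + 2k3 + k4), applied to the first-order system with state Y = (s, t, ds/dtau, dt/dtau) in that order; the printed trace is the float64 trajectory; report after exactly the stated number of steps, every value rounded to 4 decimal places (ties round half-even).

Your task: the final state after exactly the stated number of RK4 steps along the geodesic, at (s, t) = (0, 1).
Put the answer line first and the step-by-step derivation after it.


Answer: s = -0.0375, t = 0.4000, ds/dtau = -0.1247, dt/dtau = -2.0000

f(Y) = (ds/dtau, dt/dtau, -Gamma^s_ij Y'^i Y'^j, -Gamma^t_ij Y'^i Y'^j) with the Gammas evaluated at the stage position; h = 0.100000; intermediate values shown to 6 dp
step 0: s = 0.0000, t = 1.0000, ds/dtau = -0.1250, dt/dtau = -2.0000
step 1:
  k1: at (s, t) = (0.000000, 1.000000), (ds/dtau, dt/dtau) = (-0.125000, -2.000000); Gamma_sss = 0.000000, Gamma_sst = 0.000000, Gamma_stt = 0.000000, Gamma_tss = 0.000000, Gamma_tst = 0.000000, Gamma_ttt = 0.000000; k1 = (-0.125000, -2.000000, 0.000000, 0.000000)
  k2: at (s, t) = (-0.006250, 0.900000), (ds/dtau, dt/dtau) = (-0.125000, -2.000000); Gamma_sss = -0.023266, Gamma_sst = 0.000000, Gamma_stt = 0.000000, Gamma_tss = 0.000000, Gamma_tst = 0.000000, Gamma_ttt = 0.000000; k2 = (-0.125000, -2.000000, 0.000364, 0.000000)
  k3: at (s, t) = (-0.006250, 0.900000), (ds/dtau, dt/dtau) = (-0.124982, -2.000000); Gamma_sss = -0.023266, Gamma_sst = 0.000000, Gamma_stt = 0.000000, Gamma_tss = 0.000000, Gamma_tst = 0.000000, Gamma_ttt = 0.000000; k3 = (-0.124982, -2.000000, 0.000363, 0.000000)
  k4: at (s, t) = (-0.012498, 0.800000), (ds/dtau, dt/dtau) = (-0.124964, -2.000000); Gamma_sss = -0.043159, Gamma_sst = 0.000000, Gamma_stt = 0.000000, Gamma_tss = 0.000000, Gamma_tst = 0.000000, Gamma_ttt = 0.000000; k4 = (-0.124964, -2.000000, 0.000674, 0.000000)
  Y <- Y + (h/6)(k1 + 2k2 + 2k3 + k4): s = -0.0125, t = 0.8000, ds/dtau = -0.1250, dt/dtau = -2.0000
step 2:
  k1: at (s, t) = (-0.012499, 0.800000), (ds/dtau, dt/dtau) = (-0.124965, -2.000000); Gamma_sss = -0.043160, Gamma_sst = 0.000000, Gamma_stt = 0.000000, Gamma_tss = 0.000000, Gamma_tst = 0.000000, Gamma_ttt = 0.000000; k1 = (-0.124965, -2.000000, 0.000674, 0.000000)
  k2: at (s, t) = (-0.018747, 0.700000), (ds/dtau, dt/dtau) = (-0.124931, -2.000000); Gamma_sss = -0.059841, Gamma_sst = 0.000000, Gamma_stt = 0.000000, Gamma_tss = 0.000000, Gamma_tst = 0.000000, Gamma_ttt = 0.000000; k2 = (-0.124931, -2.000000, 0.000934, 0.000000)
  k3: at (s, t) = (-0.018745, 0.700000), (ds/dtau, dt/dtau) = (-0.124918, -2.000000); Gamma_sss = -0.059837, Gamma_sst = 0.000000, Gamma_stt = 0.000000, Gamma_tss = 0.000000, Gamma_tst = 0.000000, Gamma_ttt = 0.000000; k3 = (-0.124918, -2.000000, 0.000934, 0.000000)
  k4: at (s, t) = (-0.024991, 0.600000), (ds/dtau, dt/dtau) = (-0.124871, -2.000000); Gamma_sss = -0.073464, Gamma_sst = 0.000000, Gamma_stt = 0.000000, Gamma_tss = 0.000000, Gamma_tst = 0.000000, Gamma_ttt = 0.000000; k4 = (-0.124871, -2.000000, 0.001146, 0.000000)
  Y <- Y + (h/6)(k1 + 2k2 + 2k3 + k4): s = -0.0250, t = 0.6000, ds/dtau = -0.1249, dt/dtau = -2.0000
step 3:
  k1: at (s, t) = (-0.024991, 0.600000), (ds/dtau, dt/dtau) = (-0.124872, -2.000000); Gamma_sss = -0.073464, Gamma_sst = 0.000000, Gamma_stt = 0.000000, Gamma_tss = 0.000000, Gamma_tst = 0.000000, Gamma_ttt = 0.000000; k1 = (-0.124872, -2.000000, 0.001146, 0.000000)
  k2: at (s, t) = (-0.031235, 0.500000), (ds/dtau, dt/dtau) = (-0.124815, -2.000000); Gamma_sss = -0.084208, Gamma_sst = 0.000000, Gamma_stt = 0.000000, Gamma_tss = 0.000000, Gamma_tst = 0.000000, Gamma_ttt = 0.000000; k2 = (-0.124815, -2.000000, 0.001312, 0.000000)
  k3: at (s, t) = (-0.031232, 0.500000), (ds/dtau, dt/dtau) = (-0.124806, -2.000000); Gamma_sss = -0.084204, Gamma_sst = 0.000000, Gamma_stt = 0.000000, Gamma_tss = 0.000000, Gamma_tst = 0.000000, Gamma_ttt = 0.000000; k3 = (-0.124806, -2.000000, 0.001312, 0.000000)
  k4: at (s, t) = (-0.037472, 0.400000), (ds/dtau, dt/dtau) = (-0.124741, -2.000000); Gamma_sss = -0.092237, Gamma_sst = 0.000000, Gamma_stt = 0.000000, Gamma_tss = 0.000000, Gamma_tst = 0.000000, Gamma_ttt = 0.000000; k4 = (-0.124741, -2.000000, 0.001435, 0.000000)
  Y <- Y + (h/6)(k1 + 2k2 + 2k3 + k4): s = -0.0375, t = 0.4000, ds/dtau = -0.1247, dt/dtau = -2.0000
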